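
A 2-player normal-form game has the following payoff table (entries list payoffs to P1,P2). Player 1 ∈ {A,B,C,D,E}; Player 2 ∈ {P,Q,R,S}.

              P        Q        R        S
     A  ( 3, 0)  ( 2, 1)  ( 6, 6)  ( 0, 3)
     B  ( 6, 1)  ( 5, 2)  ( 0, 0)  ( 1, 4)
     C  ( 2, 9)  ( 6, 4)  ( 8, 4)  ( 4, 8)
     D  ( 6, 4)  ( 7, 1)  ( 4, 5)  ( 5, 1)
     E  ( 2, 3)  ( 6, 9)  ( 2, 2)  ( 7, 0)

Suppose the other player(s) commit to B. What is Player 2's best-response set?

BR_2 = {S}

u_2(P vs B) = 1
u_2(Q vs B) = 2
u_2(R vs B) = 0
u_2(S vs B) = 4
max payoff 4 at {S}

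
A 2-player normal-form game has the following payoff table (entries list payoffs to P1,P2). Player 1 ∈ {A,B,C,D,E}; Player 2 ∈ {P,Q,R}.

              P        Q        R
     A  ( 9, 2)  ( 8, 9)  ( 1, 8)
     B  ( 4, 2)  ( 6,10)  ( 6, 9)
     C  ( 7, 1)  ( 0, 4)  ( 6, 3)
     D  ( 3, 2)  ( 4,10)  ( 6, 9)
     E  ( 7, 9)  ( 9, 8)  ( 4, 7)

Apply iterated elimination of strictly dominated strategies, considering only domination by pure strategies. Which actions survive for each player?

Survivors P1:{A,E} P2:{P,Q}

P2 drop R (Q beats it: A:9>8 B:10>9 C:4>3 D:10>9 E:8>7)
P1 drop B (A beats it: P:9>4 Q:8>6)
P1 drop C (A beats it: P:9>7 Q:8>0)
P1 drop D (A beats it: P:9>3 Q:8>4)
P1→{A,E} P2→{P,Q}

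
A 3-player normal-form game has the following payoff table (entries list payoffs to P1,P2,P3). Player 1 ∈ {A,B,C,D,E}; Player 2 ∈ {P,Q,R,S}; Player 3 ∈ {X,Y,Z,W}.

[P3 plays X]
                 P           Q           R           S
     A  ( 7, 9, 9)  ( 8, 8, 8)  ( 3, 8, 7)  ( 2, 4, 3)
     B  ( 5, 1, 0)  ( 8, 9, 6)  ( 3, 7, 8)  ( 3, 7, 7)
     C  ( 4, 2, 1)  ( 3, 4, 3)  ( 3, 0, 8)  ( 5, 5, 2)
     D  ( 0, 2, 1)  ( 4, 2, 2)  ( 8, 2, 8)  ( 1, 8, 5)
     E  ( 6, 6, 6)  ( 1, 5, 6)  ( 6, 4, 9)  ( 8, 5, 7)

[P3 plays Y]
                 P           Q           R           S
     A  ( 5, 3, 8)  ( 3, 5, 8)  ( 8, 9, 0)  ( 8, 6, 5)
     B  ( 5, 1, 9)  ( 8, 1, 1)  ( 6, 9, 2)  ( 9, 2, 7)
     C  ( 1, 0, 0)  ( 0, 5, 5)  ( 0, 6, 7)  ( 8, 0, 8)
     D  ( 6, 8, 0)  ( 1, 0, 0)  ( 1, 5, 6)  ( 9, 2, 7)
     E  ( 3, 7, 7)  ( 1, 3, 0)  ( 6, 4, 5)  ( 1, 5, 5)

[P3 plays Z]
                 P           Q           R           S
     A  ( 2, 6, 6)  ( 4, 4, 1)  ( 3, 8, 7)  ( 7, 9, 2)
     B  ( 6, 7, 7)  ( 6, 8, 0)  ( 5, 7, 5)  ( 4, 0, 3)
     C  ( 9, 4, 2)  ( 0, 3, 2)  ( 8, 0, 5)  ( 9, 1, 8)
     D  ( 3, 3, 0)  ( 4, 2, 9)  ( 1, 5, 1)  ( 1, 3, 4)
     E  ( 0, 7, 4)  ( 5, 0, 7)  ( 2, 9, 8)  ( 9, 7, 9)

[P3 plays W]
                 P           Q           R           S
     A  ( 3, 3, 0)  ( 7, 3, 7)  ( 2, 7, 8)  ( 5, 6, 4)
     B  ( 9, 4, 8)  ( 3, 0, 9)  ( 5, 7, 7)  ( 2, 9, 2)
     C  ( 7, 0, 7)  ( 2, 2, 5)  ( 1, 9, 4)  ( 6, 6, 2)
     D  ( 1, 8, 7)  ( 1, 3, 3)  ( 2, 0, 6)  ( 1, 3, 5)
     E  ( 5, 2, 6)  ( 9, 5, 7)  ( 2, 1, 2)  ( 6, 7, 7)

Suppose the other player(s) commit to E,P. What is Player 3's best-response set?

argmax u_3 = {Y}

u_3(X vs E,P) = 6
u_3(Y vs E,P) = 7
u_3(Z vs E,P) = 4
u_3(W vs E,P) = 6
max payoff 7 at {Y}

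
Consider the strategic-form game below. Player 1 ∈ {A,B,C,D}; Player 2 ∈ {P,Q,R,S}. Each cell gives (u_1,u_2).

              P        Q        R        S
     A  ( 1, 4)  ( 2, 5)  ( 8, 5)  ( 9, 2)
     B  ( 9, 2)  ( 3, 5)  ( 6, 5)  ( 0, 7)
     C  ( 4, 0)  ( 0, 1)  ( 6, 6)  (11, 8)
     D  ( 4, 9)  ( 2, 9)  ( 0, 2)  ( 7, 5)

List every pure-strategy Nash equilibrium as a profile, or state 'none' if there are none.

Nash profiles: (A,R), (C,S)

(A,P): not NE [P1→B gives 9>1; P2→R gives 5>4]
(A,Q): not NE [P1→B gives 3>2]
(A,R): NE
(A,S): not NE [P1→C gives 11>9; P2→R gives 5>2]
(B,P): not NE [P2→S gives 7>2]
(B,Q): not NE [P2→S gives 7>5]
(B,R): not NE [P1→A gives 8>6; P2→S gives 7>5]
(B,S): not NE [P1→C gives 11>0]
(C,P): not NE [P1→B gives 9>4; P2→S gives 8>0]
(C,Q): not NE [P1→B gives 3>0; P2→S gives 8>1]
(C,R): not NE [P1→A gives 8>6; P2→S gives 8>6]
(C,S): NE
(D,P): not NE [P1→B gives 9>4]
(D,Q): not NE [P1→B gives 3>2]
(D,R): not NE [P1→A gives 8>0; P2→Q gives 9>2]
(D,S): not NE [P1→C gives 11>7; P2→Q gives 9>5]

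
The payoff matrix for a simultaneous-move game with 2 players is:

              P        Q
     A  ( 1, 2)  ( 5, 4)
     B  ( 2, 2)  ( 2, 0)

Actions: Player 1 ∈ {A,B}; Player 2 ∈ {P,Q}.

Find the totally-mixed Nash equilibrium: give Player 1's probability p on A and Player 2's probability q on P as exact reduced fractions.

P1 indiff ⇒ q·1+(1-q)·5 = q·2+(1-q)·2 ⇒ q(-1) = (1-q)(-3) ⇒ q = 3/4
P2 indiff ⇒ p·2+(1-p)·2 = p·4+(1-p)·0 ⇒ p(-2) = (1-p)(-2) ⇒ p = 1/2

P1 mixes 1/2 on A; P2 mixes 3/4 on P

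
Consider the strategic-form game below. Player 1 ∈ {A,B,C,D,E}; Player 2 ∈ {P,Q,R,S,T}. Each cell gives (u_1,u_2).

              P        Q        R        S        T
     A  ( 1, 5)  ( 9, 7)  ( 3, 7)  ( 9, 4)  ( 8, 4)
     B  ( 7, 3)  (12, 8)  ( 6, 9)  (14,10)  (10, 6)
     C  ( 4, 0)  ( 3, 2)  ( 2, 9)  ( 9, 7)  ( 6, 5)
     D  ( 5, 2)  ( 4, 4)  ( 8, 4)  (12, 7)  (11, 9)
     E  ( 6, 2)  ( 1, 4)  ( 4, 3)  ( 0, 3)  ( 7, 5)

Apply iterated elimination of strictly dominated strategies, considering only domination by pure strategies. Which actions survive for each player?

Remaining: P1:{B,D} P2:{S,T}

P1 drop A (B beats it: P:7>1 Q:12>9 R:6>3 S:14>9 T:10>8)
P1 drop C (B beats it: P:7>4 Q:12>3 R:6>2 S:14>9 T:10>6)
P1 drop E (B beats it: P:7>6 Q:12>1 R:6>4 S:14>0 T:10>7)
P2 drop P (Q beats it: B:8>3 D:4>2)
P2 drop Q (S beats it: B:10>8 D:7>4)
P2 drop R (S beats it: B:10>9 D:7>4)
P1→{B,D} P2→{S,T}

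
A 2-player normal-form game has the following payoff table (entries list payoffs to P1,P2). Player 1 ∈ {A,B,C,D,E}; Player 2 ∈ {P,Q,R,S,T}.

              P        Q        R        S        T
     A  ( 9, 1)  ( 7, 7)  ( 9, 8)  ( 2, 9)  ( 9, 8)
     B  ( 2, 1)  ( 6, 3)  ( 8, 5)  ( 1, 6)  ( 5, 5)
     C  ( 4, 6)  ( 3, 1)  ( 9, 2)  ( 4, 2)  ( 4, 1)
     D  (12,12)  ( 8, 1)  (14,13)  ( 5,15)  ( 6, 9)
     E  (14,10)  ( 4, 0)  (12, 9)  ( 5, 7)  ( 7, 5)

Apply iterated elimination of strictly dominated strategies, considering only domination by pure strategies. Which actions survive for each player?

P1 drop B (A beats it: P:9>2 Q:7>6 R:9>8 S:2>1 T:9>5)
P1 drop C (D beats it: P:12>4 Q:8>3 R:14>9 S:5>4 T:6>4)
P2 drop Q (R beats it: A:8>7 D:13>1 E:9>0)
P2 drop T (S beats it: A:9>8 D:15>9 E:7>5)
P1 drop A (D beats it: P:12>9 R:14>9 S:5>2)
P1→{D,E} P2→{P,R,S}

Remaining: P1:{D,E} P2:{P,R,S}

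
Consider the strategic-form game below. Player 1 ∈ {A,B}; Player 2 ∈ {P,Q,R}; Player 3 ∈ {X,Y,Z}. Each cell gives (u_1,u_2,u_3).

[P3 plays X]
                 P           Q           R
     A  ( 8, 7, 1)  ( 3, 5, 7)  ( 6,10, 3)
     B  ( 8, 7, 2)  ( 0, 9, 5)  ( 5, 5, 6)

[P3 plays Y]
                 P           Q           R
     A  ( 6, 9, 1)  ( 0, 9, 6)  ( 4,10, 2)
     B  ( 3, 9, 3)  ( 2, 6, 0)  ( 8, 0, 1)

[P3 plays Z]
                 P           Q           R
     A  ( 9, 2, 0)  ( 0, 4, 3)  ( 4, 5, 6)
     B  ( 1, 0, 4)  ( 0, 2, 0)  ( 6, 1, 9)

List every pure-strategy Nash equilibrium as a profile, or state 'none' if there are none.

(A,P,X): not NE [P2→R gives 10>7]
(A,P,Y): not NE [P2→R gives 10>9]
(A,P,Z): not NE [P2→R gives 5>2; P3→Y gives 1>0]
(A,Q,X): not NE [P2→R gives 10>5]
(A,Q,Y): not NE [P1→B gives 2>0; P2→R gives 10>9; P3→X gives 7>6]
(A,Q,Z): not NE [P2→R gives 5>4; P3→X gives 7>3]
(A,R,X): not NE [P3→Z gives 6>3]
(A,R,Y): not NE [P1→B gives 8>4; P3→Z gives 6>2]
(A,R,Z): not NE [P1→B gives 6>4]
(B,P,X): not NE [P2→Q gives 9>7; P3→Z gives 4>2]
(B,P,Y): not NE [P1→A gives 6>3; P3→Z gives 4>3]
(B,P,Z): not NE [P1→A gives 9>1; P2→Q gives 2>0]
(B,Q,X): not NE [P1→A gives 3>0]
(B,Q,Y): not NE [P2→P gives 9>6; P3→X gives 5>0]
(B,Q,Z): not NE [P3→X gives 5>0]
(B,R,X): not NE [P1→A gives 6>5; P2→Q gives 9>5; P3→Z gives 9>6]
(B,R,Y): not NE [P2→P gives 9>0; P3→Z gives 9>1]
(B,R,Z): not NE [P2→Q gives 2>1]

No pure NE.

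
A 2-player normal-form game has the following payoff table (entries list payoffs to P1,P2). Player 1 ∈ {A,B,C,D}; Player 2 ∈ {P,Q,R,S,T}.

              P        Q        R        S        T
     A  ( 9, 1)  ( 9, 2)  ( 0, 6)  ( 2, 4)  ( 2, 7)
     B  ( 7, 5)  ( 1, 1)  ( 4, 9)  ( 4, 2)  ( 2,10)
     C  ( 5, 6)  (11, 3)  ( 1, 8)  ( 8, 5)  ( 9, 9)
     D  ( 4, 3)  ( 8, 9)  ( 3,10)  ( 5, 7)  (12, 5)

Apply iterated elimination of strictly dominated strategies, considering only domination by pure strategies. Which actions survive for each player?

Remaining: P1:{B,D} P2:{R,T}

P2 drop P (R beats it: A:6>1 B:9>5 C:8>6 D:10>3)
P1 drop A (C beats it: Q:11>9 R:1>0 S:8>2 T:9>2)
P2 drop Q (R beats it: B:9>1 C:8>3 D:10>9)
P2 drop S (R beats it: B:9>2 C:8>5 D:10>7)
P1 drop C (D beats it: R:3>1 T:12>9)
P1→{B,D} P2→{R,T}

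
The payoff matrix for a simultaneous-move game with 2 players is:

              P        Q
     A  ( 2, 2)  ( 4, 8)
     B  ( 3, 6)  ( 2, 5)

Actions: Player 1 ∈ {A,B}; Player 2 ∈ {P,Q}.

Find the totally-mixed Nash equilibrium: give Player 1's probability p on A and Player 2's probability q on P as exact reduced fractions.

P1 indiff ⇒ q·2+(1-q)·4 = q·3+(1-q)·2 ⇒ q(-1) = (1-q)(-2) ⇒ q = 2/3
P2 indiff ⇒ p·2+(1-p)·6 = p·8+(1-p)·5 ⇒ p(-6) = (1-p)(-1) ⇒ p = 1/7

p=1/7, q=2/3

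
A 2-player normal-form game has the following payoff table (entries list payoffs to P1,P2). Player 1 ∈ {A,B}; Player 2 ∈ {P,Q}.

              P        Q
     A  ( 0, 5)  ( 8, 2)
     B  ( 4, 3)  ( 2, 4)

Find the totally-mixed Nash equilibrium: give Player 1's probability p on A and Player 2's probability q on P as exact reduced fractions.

P1 indiff ⇒ q·0+(1-q)·8 = q·4+(1-q)·2 ⇒ q(-4) = (1-q)(-6) ⇒ q = 3/5
P2 indiff ⇒ p·5+(1-p)·3 = p·2+(1-p)·4 ⇒ p(3) = (1-p)(1) ⇒ p = 1/4

(p,q) = (1/4, 3/5)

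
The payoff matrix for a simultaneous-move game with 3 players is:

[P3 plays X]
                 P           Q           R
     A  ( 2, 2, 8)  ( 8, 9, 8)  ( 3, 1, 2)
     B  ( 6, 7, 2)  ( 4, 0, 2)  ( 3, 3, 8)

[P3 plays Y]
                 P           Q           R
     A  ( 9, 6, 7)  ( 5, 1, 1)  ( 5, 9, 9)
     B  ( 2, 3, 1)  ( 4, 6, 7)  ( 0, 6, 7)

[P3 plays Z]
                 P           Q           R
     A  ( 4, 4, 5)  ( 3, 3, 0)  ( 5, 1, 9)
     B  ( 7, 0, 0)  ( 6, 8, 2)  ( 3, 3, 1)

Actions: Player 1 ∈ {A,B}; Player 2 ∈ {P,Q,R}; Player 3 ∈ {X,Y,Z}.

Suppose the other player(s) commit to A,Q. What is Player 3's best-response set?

argmax u_3 = {X}

u_3(X vs A,Q) = 8
u_3(Y vs A,Q) = 1
u_3(Z vs A,Q) = 0
max payoff 8 at {X}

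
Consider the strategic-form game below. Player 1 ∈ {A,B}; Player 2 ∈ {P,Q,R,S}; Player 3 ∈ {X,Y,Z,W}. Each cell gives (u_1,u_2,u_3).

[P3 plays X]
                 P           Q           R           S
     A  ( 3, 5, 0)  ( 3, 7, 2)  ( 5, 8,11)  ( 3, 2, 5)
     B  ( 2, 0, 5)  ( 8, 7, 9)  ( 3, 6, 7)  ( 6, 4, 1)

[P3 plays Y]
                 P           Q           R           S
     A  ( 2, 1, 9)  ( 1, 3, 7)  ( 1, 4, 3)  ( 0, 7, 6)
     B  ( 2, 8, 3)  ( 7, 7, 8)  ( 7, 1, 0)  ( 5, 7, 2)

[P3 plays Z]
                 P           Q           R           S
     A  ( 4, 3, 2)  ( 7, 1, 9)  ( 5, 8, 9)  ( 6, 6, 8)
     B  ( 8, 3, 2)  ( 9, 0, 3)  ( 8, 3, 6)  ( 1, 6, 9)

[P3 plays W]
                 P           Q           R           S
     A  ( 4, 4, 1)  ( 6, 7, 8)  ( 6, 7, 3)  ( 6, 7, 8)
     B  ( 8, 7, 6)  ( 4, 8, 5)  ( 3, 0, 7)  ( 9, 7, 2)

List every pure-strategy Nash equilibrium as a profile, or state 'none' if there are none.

PSNE = {(A,R,X), (B,Q,X)}

(A,P,X): not NE [P2→R gives 8>5; P3→Y gives 9>0]
(A,P,Y): not NE [P2→S gives 7>1]
(A,P,Z): not NE [P1→B gives 8>4; P2→R gives 8>3; P3→Y gives 9>2]
(A,P,W): not NE [P1→B gives 8>4; P2→S gives 7>4; P3→Y gives 9>1]
(A,Q,X): not NE [P1→B gives 8>3; P2→R gives 8>7; P3→Z gives 9>2]
(A,Q,Y): not NE [P1→B gives 7>1; P2→S gives 7>3; P3→Z gives 9>7]
(A,Q,Z): not NE [P1→B gives 9>7; P2→R gives 8>1]
(A,Q,W): not NE [P3→Z gives 9>8]
(A,R,X): NE
(A,R,Y): not NE [P1→B gives 7>1; P2→S gives 7>4; P3→X gives 11>3]
(A,R,Z): not NE [P1→B gives 8>5; P3→X gives 11>9]
(A,R,W): not NE [P3→X gives 11>3]
(A,S,X): not NE [P1→B gives 6>3; P2→R gives 8>2; P3→W gives 8>5]
(A,S,Y): not NE [P1→B gives 5>0; P3→W gives 8>6]
(A,S,Z): not NE [P2→R gives 8>6]
(A,S,W): not NE [P1→B gives 9>6]
(B,P,X): not NE [P1→A gives 3>2; P2→Q gives 7>0; P3→W gives 6>5]
(B,P,Y): not NE [P3→W gives 6>3]
(B,P,Z): not NE [P2→S gives 6>3; P3→W gives 6>2]
(B,P,W): not NE [P2→Q gives 8>7]
(B,Q,X): NE
(B,Q,Y): not NE [P2→P gives 8>7; P3→X gives 9>8]
(B,Q,Z): not NE [P2→S gives 6>0; P3→X gives 9>3]
(B,Q,W): not NE [P1→A gives 6>4; P3→X gives 9>5]
(B,R,X): not NE [P1→A gives 5>3; P2→Q gives 7>6]
(B,R,Y): not NE [P2→P gives 8>1; P3→W gives 7>0]
(B,R,Z): not NE [P2→S gives 6>3; P3→W gives 7>6]
(B,R,W): not NE [P1→A gives 6>3; P2→Q gives 8>0]
(B,S,X): not NE [P2→Q gives 7>4; P3→Z gives 9>1]
(B,S,Y): not NE [P2→P gives 8>7; P3→Z gives 9>2]
(B,S,Z): not NE [P1→A gives 6>1]
(B,S,W): not NE [P2→Q gives 8>7; P3→Z gives 9>2]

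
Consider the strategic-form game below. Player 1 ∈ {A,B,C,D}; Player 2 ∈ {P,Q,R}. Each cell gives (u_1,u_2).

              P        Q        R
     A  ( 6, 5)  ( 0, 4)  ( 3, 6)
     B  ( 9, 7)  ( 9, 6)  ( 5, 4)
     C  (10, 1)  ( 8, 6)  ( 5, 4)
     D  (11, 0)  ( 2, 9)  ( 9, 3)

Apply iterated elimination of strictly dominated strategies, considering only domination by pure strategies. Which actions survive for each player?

Survivors P1:{B,C,D} P2:{P,Q}

P1 drop A (B beats it: P:9>6 Q:9>0 R:5>3)
P2 drop R (Q beats it: B:6>4 C:6>4 D:9>3)
P1→{B,C,D} P2→{P,Q}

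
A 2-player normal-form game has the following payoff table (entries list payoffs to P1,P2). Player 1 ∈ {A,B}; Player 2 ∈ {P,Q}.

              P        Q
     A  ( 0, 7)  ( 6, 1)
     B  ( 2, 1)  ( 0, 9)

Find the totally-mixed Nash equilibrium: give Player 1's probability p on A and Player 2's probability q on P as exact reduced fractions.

P1 indiff ⇒ q·0+(1-q)·6 = q·2+(1-q)·0 ⇒ q(-2) = (1-q)(-6) ⇒ q = 3/4
P2 indiff ⇒ p·7+(1-p)·1 = p·1+(1-p)·9 ⇒ p(6) = (1-p)(8) ⇒ p = 4/7

(p,q) = (4/7, 3/4)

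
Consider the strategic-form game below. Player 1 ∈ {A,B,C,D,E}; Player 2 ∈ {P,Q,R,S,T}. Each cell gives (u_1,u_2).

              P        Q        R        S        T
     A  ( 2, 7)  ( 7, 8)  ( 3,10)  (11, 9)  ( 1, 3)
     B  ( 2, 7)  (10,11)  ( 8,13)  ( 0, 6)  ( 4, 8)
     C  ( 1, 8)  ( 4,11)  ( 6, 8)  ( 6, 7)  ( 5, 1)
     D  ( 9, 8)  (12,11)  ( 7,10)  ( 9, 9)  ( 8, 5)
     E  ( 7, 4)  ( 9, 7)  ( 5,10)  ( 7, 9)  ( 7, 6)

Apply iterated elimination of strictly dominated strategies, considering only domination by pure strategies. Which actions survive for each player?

P1 drop C (D beats it: P:9>1 Q:12>4 R:7>6 S:9>6 T:8>5)
P1 drop E (D beats it: P:9>7 Q:12>9 R:7>5 S:9>7 T:8>7)
P2 drop P (Q beats it: A:8>7 B:11>7 D:11>8)
P2 drop S (R beats it: A:10>9 B:13>6 D:10>9)
P1 drop A (B beats it: Q:10>7 R:8>3 T:4>1)
P2 drop T (Q beats it: B:11>8 D:11>5)
P1→{B,D} P2→{Q,R}

Survivors P1:{B,D} P2:{Q,R}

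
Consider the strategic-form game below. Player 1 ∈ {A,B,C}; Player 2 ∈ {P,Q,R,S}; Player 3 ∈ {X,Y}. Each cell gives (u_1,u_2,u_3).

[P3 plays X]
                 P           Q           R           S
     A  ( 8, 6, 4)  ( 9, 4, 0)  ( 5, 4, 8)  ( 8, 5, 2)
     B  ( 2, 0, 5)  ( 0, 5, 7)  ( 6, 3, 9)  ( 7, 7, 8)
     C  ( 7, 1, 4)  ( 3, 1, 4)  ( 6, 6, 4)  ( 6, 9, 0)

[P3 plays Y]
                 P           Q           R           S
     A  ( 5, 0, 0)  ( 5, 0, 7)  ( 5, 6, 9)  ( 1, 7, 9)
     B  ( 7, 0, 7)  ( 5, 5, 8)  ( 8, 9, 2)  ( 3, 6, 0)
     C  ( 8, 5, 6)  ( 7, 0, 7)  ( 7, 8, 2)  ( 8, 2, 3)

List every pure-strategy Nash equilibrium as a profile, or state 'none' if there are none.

Nash profiles: (A,P,X)

(A,P,X): NE
(A,P,Y): not NE [P1→C gives 8>5; P2→S gives 7>0; P3→X gives 4>0]
(A,Q,X): not NE [P2→P gives 6>4; P3→Y gives 7>0]
(A,Q,Y): not NE [P1→C gives 7>5; P2→S gives 7>0]
(A,R,X): not NE [P1→C gives 6>5; P2→P gives 6>4; P3→Y gives 9>8]
(A,R,Y): not NE [P1→B gives 8>5; P2→S gives 7>6]
(A,S,X): not NE [P2→P gives 6>5; P3→Y gives 9>2]
(A,S,Y): not NE [P1→C gives 8>1]
(B,P,X): not NE [P1→A gives 8>2; P2→S gives 7>0; P3→Y gives 7>5]
(B,P,Y): not NE [P1→C gives 8>7; P2→R gives 9>0]
(B,Q,X): not NE [P1→A gives 9>0; P2→S gives 7>5; P3→Y gives 8>7]
(B,Q,Y): not NE [P1→C gives 7>5; P2→R gives 9>5]
(B,R,X): not NE [P2→S gives 7>3]
(B,R,Y): not NE [P3→X gives 9>2]
(B,S,X): not NE [P1→A gives 8>7]
(B,S,Y): not NE [P1→C gives 8>3; P2→R gives 9>6; P3→X gives 8>0]
(C,P,X): not NE [P1→A gives 8>7; P2→S gives 9>1; P3→Y gives 6>4]
(C,P,Y): not NE [P2→R gives 8>5]
(C,Q,X): not NE [P1→A gives 9>3; P2→S gives 9>1; P3→Y gives 7>4]
(C,Q,Y): not NE [P2→R gives 8>0]
(C,R,X): not NE [P2→S gives 9>6]
(C,R,Y): not NE [P1→B gives 8>7; P3→X gives 4>2]
(C,S,X): not NE [P1→A gives 8>6; P3→Y gives 3>0]
(C,S,Y): not NE [P2→R gives 8>2]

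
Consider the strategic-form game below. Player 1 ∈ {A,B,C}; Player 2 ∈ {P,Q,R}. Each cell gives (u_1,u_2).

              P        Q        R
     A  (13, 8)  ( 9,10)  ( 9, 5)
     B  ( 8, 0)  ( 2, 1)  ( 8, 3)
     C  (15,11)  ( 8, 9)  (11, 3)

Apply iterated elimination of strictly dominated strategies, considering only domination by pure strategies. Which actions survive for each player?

Survivors P1:{A,C} P2:{P,Q}

P1 drop B (A beats it: P:13>8 Q:9>2 R:9>8)
P2 drop R (P beats it: A:8>5 C:11>3)
P1→{A,C} P2→{P,Q}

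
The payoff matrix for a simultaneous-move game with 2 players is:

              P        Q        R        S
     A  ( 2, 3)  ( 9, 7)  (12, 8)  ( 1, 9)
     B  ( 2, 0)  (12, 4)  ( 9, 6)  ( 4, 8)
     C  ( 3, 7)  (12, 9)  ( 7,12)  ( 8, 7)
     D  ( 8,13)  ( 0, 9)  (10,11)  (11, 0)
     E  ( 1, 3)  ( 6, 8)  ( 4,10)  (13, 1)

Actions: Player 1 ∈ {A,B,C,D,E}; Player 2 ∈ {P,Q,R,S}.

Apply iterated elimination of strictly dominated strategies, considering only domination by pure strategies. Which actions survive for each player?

P2 drop Q (R beats it: A:8>7 B:6>4 C:12>9 D:11>9 E:10>8)
P1 drop B (D beats it: P:8>2 R:10>9 S:11>4)
P1 drop C (D beats it: P:8>3 R:10>7 S:11>8)
P1→{A,D,E} P2→{P,R,S}

IESDS → P1:{A,D,E} P2:{P,R,S}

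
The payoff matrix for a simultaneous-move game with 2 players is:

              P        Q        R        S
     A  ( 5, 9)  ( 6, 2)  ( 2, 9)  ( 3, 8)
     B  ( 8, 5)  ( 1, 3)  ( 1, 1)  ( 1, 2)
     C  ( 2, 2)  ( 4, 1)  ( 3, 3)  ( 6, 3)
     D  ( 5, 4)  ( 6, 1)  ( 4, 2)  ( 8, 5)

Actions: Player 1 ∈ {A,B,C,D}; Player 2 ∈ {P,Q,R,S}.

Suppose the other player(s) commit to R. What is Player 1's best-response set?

BR_1 = {D}

u_1(A vs R) = 2
u_1(B vs R) = 1
u_1(C vs R) = 3
u_1(D vs R) = 4
max payoff 4 at {D}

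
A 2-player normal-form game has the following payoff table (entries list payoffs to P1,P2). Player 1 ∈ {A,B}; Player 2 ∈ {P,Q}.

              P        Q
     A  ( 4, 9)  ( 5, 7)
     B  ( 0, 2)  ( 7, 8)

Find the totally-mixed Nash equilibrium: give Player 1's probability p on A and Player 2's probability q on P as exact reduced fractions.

P1 indiff ⇒ q·4+(1-q)·5 = q·0+(1-q)·7 ⇒ q(4) = (1-q)(2) ⇒ q = 1/3
P2 indiff ⇒ p·9+(1-p)·2 = p·7+(1-p)·8 ⇒ p(2) = (1-p)(6) ⇒ p = 3/4

p=3/4, q=1/3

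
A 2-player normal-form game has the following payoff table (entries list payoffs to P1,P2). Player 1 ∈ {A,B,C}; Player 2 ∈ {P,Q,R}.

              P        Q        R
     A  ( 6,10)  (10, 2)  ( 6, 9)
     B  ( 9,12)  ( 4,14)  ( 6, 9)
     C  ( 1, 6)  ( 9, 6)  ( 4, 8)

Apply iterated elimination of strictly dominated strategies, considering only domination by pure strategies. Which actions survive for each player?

Survivors P1:{A,B} P2:{P,Q}

P1 drop C (A beats it: P:6>1 Q:10>9 R:6>4)
P2 drop R (P beats it: A:10>9 B:12>9)
P1→{A,B} P2→{P,Q}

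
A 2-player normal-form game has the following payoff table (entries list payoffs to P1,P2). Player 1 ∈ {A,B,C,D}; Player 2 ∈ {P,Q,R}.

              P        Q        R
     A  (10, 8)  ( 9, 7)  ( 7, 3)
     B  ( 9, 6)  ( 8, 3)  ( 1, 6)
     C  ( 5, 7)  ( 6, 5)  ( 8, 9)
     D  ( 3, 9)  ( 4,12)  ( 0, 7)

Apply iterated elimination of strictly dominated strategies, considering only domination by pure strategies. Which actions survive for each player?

Survivors P1:{A,C} P2:{P,R}

P1 drop B (A beats it: P:10>9 Q:9>8 R:7>1)
P1 drop D (A beats it: P:10>3 Q:9>4 R:7>0)
P2 drop Q (P beats it: A:8>7 C:7>5)
P1→{A,C} P2→{P,R}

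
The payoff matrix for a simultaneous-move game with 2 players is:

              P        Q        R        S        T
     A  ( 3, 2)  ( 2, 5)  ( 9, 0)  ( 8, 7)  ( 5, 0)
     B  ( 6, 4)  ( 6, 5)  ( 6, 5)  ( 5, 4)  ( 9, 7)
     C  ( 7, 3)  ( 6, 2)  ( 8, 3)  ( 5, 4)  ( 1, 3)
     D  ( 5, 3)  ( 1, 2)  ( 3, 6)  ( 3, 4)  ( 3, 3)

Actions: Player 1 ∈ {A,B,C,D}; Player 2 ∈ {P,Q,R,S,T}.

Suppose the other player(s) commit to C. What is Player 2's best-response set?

argmax u_2 = {S}

u_2(P vs C) = 3
u_2(Q vs C) = 2
u_2(R vs C) = 3
u_2(S vs C) = 4
u_2(T vs C) = 3
max payoff 4 at {S}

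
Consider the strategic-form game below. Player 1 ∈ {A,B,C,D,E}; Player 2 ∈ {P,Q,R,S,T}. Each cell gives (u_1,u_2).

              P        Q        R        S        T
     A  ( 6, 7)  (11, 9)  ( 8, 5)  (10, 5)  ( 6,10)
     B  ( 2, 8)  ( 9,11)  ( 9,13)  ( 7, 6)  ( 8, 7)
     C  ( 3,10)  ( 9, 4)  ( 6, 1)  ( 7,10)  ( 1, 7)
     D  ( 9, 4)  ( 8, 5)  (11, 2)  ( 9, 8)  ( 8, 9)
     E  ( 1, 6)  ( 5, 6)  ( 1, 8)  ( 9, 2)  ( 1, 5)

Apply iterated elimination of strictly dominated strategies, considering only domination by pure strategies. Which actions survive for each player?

Remaining: P1:{A,B,D} P2:{Q,R,T}

P1 drop C (A beats it: P:6>3 Q:11>9 R:8>6 S:10>7 T:6>1)
P1 drop E (A beats it: P:6>1 Q:11>5 R:8>1 S:10>9 T:6>1)
P2 drop P (Q beats it: A:9>7 B:11>8 D:5>4)
P2 drop S (T beats it: A:10>5 B:7>6 D:9>8)
P1→{A,B,D} P2→{Q,R,T}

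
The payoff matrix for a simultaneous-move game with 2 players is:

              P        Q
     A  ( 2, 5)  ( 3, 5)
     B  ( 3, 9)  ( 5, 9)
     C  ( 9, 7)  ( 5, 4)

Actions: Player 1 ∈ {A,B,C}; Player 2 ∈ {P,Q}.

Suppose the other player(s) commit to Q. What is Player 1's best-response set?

u_1(A vs Q) = 3
u_1(B vs Q) = 5
u_1(C vs Q) = 5
max payoff 5 at {B,C}

P1 best: {B,C}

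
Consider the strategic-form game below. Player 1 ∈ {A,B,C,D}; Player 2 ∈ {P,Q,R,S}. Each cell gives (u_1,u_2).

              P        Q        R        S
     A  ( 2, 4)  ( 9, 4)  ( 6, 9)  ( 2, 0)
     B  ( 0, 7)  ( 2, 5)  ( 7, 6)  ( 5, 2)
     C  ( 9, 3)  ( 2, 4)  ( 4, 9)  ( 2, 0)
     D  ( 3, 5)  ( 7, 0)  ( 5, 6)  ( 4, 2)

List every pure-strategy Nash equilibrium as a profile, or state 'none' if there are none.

Equilibria: none

(A,P): not NE [P1→C gives 9>2; P2→R gives 9>4]
(A,Q): not NE [P2→R gives 9>4]
(A,R): not NE [P1→B gives 7>6]
(A,S): not NE [P1→B gives 5>2; P2→R gives 9>0]
(B,P): not NE [P1→C gives 9>0]
(B,Q): not NE [P1→A gives 9>2; P2→P gives 7>5]
(B,R): not NE [P2→P gives 7>6]
(B,S): not NE [P2→P gives 7>2]
(C,P): not NE [P2→R gives 9>3]
(C,Q): not NE [P1→A gives 9>2; P2→R gives 9>4]
(C,R): not NE [P1→B gives 7>4]
(C,S): not NE [P1→B gives 5>2; P2→R gives 9>0]
(D,P): not NE [P1→C gives 9>3; P2→R gives 6>5]
(D,Q): not NE [P1→A gives 9>7; P2→R gives 6>0]
(D,R): not NE [P1→B gives 7>5]
(D,S): not NE [P1→B gives 5>4; P2→R gives 6>2]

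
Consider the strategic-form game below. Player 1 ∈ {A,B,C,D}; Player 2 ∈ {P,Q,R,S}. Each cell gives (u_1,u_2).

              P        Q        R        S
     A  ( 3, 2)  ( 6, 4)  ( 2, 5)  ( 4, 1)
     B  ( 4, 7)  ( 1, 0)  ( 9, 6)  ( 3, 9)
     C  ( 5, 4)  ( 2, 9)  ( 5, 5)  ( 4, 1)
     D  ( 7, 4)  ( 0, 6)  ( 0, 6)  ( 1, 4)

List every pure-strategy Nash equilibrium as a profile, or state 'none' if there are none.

Equilibria: none

(A,P): not NE [P1→D gives 7>3; P2→R gives 5>2]
(A,Q): not NE [P2→R gives 5>4]
(A,R): not NE [P1→B gives 9>2]
(A,S): not NE [P2→R gives 5>1]
(B,P): not NE [P1→D gives 7>4; P2→S gives 9>7]
(B,Q): not NE [P1→A gives 6>1; P2→S gives 9>0]
(B,R): not NE [P2→S gives 9>6]
(B,S): not NE [P1→C gives 4>3]
(C,P): not NE [P1→D gives 7>5; P2→Q gives 9>4]
(C,Q): not NE [P1→A gives 6>2]
(C,R): not NE [P1→B gives 9>5; P2→Q gives 9>5]
(C,S): not NE [P2→Q gives 9>1]
(D,P): not NE [P2→R gives 6>4]
(D,Q): not NE [P1→A gives 6>0]
(D,R): not NE [P1→B gives 9>0]
(D,S): not NE [P1→C gives 4>1; P2→R gives 6>4]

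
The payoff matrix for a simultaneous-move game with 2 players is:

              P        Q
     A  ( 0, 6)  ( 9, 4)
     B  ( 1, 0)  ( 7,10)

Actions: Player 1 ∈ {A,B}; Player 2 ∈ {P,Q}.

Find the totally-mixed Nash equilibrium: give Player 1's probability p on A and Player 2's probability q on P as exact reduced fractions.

P1 indiff ⇒ q·0+(1-q)·9 = q·1+(1-q)·7 ⇒ q(-1) = (1-q)(-2) ⇒ q = 2/3
P2 indiff ⇒ p·6+(1-p)·0 = p·4+(1-p)·10 ⇒ p(2) = (1-p)(10) ⇒ p = 5/6

p=5/6, q=2/3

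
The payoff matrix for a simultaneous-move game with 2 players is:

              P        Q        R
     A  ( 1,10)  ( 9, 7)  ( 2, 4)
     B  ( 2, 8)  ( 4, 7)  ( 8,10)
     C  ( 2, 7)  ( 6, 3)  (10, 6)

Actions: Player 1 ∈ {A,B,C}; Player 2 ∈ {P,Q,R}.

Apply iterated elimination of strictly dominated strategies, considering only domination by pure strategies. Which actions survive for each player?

P2 drop Q (P beats it: A:10>7 B:8>7 C:7>3)
P1 drop A (B beats it: P:2>1 R:8>2)
P1→{B,C} P2→{P,R}

IESDS → P1:{B,C} P2:{P,R}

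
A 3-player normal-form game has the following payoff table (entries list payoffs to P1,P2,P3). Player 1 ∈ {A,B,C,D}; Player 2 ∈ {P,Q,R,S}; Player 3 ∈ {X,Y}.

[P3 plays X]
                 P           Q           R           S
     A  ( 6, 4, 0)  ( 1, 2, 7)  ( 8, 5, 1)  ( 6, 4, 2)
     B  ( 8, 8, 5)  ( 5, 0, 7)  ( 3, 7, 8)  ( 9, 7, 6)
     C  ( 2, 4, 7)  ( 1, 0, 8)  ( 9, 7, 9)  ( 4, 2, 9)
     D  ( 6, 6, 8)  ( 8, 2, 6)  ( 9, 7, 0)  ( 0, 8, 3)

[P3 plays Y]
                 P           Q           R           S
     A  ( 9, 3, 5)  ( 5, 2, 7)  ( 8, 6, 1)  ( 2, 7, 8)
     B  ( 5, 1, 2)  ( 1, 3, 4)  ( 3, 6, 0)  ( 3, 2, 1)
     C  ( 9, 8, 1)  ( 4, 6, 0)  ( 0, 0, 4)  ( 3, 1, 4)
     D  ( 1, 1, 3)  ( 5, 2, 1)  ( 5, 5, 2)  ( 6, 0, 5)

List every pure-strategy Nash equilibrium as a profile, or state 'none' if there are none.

Nash profiles: (B,P,X), (C,R,X)

(A,P,X): not NE [P1→B gives 8>6; P2→R gives 5>4; P3→Y gives 5>0]
(A,P,Y): not NE [P2→S gives 7>3]
(A,Q,X): not NE [P1→D gives 8>1; P2→R gives 5>2]
(A,Q,Y): not NE [P2→S gives 7>2]
(A,R,X): not NE [P1→D gives 9>8]
(A,R,Y): not NE [P2→S gives 7>6]
(A,S,X): not NE [P1→B gives 9>6; P2→R gives 5>4; P3→Y gives 8>2]
(A,S,Y): not NE [P1→D gives 6>2]
(B,P,X): NE
(B,P,Y): not NE [P1→C gives 9>5; P2→R gives 6>1; P3→X gives 5>2]
(B,Q,X): not NE [P1→D gives 8>5; P2→P gives 8>0]
(B,Q,Y): not NE [P1→D gives 5>1; P2→R gives 6>3; P3→X gives 7>4]
(B,R,X): not NE [P1→D gives 9>3; P2→P gives 8>7]
(B,R,Y): not NE [P1→A gives 8>3; P3→X gives 8>0]
(B,S,X): not NE [P2→P gives 8>7]
(B,S,Y): not NE [P1→D gives 6>3; P2→R gives 6>2; P3→X gives 6>1]
(C,P,X): not NE [P1→B gives 8>2; P2→R gives 7>4]
(C,P,Y): not NE [P3→X gives 7>1]
(C,Q,X): not NE [P1→D gives 8>1; P2→R gives 7>0]
(C,Q,Y): not NE [P1→D gives 5>4; P2→P gives 8>6; P3→X gives 8>0]
(C,R,X): NE
(C,R,Y): not NE [P1→A gives 8>0; P2→P gives 8>0; P3→X gives 9>4]
(C,S,X): not NE [P1→B gives 9>4; P2→R gives 7>2]
(C,S,Y): not NE [P1→D gives 6>3; P2→P gives 8>1; P3→X gives 9>4]
(D,P,X): not NE [P1→B gives 8>6; P2→S gives 8>6]
(D,P,Y): not NE [P1→C gives 9>1; P2→R gives 5>1; P3→X gives 8>3]
(D,Q,X): not NE [P2→S gives 8>2]
(D,Q,Y): not NE [P2→R gives 5>2; P3→X gives 6>1]
(D,R,X): not NE [P2→S gives 8>7; P3→Y gives 2>0]
(D,R,Y): not NE [P1→A gives 8>5]
(D,S,X): not NE [P1→B gives 9>0; P3→Y gives 5>3]
(D,S,Y): not NE [P2→R gives 5>0]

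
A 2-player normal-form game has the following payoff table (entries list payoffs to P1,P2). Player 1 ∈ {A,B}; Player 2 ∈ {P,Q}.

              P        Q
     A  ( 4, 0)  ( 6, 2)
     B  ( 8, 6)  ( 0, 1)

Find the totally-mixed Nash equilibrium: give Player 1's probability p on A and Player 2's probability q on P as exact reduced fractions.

p=5/7, q=3/5

P1 indiff ⇒ q·4+(1-q)·6 = q·8+(1-q)·0 ⇒ q(-4) = (1-q)(-6) ⇒ q = 3/5
P2 indiff ⇒ p·0+(1-p)·6 = p·2+(1-p)·1 ⇒ p(-2) = (1-p)(-5) ⇒ p = 5/7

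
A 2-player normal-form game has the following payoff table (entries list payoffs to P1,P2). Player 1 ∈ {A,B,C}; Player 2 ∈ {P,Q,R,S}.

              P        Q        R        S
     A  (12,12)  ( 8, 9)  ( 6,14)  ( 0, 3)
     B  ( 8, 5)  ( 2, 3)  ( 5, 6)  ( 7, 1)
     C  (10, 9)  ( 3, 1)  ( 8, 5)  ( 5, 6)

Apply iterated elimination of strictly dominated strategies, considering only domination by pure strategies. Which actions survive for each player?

Survivors P1:{A,C} P2:{P,R}

P2 drop Q (P beats it: A:12>9 B:5>3 C:9>1)
P2 drop S (P beats it: A:12>3 B:5>1 C:9>6)
P1 drop B (A beats it: P:12>8 R:6>5)
P1→{A,C} P2→{P,R}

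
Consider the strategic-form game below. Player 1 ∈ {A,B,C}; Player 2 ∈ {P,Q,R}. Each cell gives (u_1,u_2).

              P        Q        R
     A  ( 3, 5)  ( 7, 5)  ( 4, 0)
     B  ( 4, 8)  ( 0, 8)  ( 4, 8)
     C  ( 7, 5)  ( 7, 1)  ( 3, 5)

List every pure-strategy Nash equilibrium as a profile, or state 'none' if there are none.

(A,P): not NE [P1→C gives 7>3]
(A,Q): NE
(A,R): not NE [P2→Q gives 5>0]
(B,P): not NE [P1→C gives 7>4]
(B,Q): not NE [P1→C gives 7>0]
(B,R): NE
(C,P): NE
(C,Q): not NE [P2→R gives 5>1]
(C,R): not NE [P1→B gives 4>3]

Nash profiles: (A,Q), (B,R), (C,P)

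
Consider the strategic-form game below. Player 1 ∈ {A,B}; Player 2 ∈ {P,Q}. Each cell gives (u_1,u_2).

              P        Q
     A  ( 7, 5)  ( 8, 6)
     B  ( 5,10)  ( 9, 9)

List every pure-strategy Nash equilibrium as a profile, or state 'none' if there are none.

PSNE: ∅

(A,P): not NE [P2→Q gives 6>5]
(A,Q): not NE [P1→B gives 9>8]
(B,P): not NE [P1→A gives 7>5]
(B,Q): not NE [P2→P gives 10>9]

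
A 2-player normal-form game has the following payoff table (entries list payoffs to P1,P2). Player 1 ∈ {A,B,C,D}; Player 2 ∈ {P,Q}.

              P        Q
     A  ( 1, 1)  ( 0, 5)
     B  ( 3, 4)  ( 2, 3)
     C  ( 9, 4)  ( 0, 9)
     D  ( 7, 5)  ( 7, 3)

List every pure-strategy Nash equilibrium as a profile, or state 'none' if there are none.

(A,P): not NE [P1→C gives 9>1; P2→Q gives 5>1]
(A,Q): not NE [P1→D gives 7>0]
(B,P): not NE [P1→C gives 9>3]
(B,Q): not NE [P1→D gives 7>2; P2→P gives 4>3]
(C,P): not NE [P2→Q gives 9>4]
(C,Q): not NE [P1→D gives 7>0]
(D,P): not NE [P1→C gives 9>7]
(D,Q): not NE [P2→P gives 5>3]

No pure NE.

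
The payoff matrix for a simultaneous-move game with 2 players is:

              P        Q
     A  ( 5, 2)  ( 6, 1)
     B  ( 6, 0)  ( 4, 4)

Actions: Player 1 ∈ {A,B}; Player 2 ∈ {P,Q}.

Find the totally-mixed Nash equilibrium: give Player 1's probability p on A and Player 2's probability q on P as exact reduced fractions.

p=4/5, q=2/3

P1 indiff ⇒ q·5+(1-q)·6 = q·6+(1-q)·4 ⇒ q(-1) = (1-q)(-2) ⇒ q = 2/3
P2 indiff ⇒ p·2+(1-p)·0 = p·1+(1-p)·4 ⇒ p(1) = (1-p)(4) ⇒ p = 4/5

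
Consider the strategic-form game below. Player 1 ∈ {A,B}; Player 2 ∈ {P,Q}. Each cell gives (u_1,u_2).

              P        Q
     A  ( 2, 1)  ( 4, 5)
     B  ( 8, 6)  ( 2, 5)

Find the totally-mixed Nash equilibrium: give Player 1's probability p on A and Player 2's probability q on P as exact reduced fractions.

P1 indiff ⇒ q·2+(1-q)·4 = q·8+(1-q)·2 ⇒ q(-6) = (1-q)(-2) ⇒ q = 1/4
P2 indiff ⇒ p·1+(1-p)·6 = p·5+(1-p)·5 ⇒ p(-4) = (1-p)(-1) ⇒ p = 1/5

(p,q) = (1/5, 1/4)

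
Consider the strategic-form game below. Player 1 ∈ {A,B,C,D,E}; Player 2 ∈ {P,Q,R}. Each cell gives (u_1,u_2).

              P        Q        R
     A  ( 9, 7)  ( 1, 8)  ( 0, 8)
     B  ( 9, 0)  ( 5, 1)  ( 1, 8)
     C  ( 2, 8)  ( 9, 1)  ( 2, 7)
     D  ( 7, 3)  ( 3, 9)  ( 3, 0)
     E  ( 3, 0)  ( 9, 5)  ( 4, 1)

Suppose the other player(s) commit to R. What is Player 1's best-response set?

u_1(A vs R) = 0
u_1(B vs R) = 1
u_1(C vs R) = 2
u_1(D vs R) = 3
u_1(E vs R) = 4
max payoff 4 at {E}

argmax u_1 = {E}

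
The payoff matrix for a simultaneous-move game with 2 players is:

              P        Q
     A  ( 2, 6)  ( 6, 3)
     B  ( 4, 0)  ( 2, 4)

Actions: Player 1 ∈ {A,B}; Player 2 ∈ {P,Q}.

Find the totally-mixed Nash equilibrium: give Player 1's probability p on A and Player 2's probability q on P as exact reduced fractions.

P1 indiff ⇒ q·2+(1-q)·6 = q·4+(1-q)·2 ⇒ q(-2) = (1-q)(-4) ⇒ q = 2/3
P2 indiff ⇒ p·6+(1-p)·0 = p·3+(1-p)·4 ⇒ p(3) = (1-p)(4) ⇒ p = 4/7

p=4/7, q=2/3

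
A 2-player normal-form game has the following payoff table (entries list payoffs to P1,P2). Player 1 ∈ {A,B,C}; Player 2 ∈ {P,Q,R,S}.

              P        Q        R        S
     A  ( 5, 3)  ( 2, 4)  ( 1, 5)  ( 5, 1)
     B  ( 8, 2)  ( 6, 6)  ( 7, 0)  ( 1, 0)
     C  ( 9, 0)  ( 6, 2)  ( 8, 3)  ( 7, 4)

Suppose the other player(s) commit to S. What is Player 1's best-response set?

u_1(A vs S) = 5
u_1(B vs S) = 1
u_1(C vs S) = 7
max payoff 7 at {C}

BR_1 = {C}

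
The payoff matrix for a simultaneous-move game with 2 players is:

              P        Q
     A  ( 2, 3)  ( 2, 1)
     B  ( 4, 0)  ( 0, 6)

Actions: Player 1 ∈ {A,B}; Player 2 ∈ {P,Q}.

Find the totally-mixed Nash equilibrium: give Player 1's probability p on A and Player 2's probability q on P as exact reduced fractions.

(p,q) = (3/4, 1/2)

P1 indiff ⇒ q·2+(1-q)·2 = q·4+(1-q)·0 ⇒ q(-2) = (1-q)(-2) ⇒ q = 1/2
P2 indiff ⇒ p·3+(1-p)·0 = p·1+(1-p)·6 ⇒ p(2) = (1-p)(6) ⇒ p = 3/4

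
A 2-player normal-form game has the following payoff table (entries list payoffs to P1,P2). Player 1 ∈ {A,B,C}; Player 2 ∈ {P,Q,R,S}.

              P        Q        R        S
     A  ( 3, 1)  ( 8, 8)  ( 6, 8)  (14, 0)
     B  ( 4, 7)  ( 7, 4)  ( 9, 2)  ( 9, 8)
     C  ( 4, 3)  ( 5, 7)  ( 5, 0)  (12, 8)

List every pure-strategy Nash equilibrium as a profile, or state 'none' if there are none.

Nash profiles: (A,Q)

(A,P): not NE [P1→C gives 4>3; P2→R gives 8>1]
(A,Q): NE
(A,R): not NE [P1→B gives 9>6]
(A,S): not NE [P2→R gives 8>0]
(B,P): not NE [P2→S gives 8>7]
(B,Q): not NE [P1→A gives 8>7; P2→S gives 8>4]
(B,R): not NE [P2→S gives 8>2]
(B,S): not NE [P1→A gives 14>9]
(C,P): not NE [P2→S gives 8>3]
(C,Q): not NE [P1→A gives 8>5; P2→S gives 8>7]
(C,R): not NE [P1→B gives 9>5; P2→S gives 8>0]
(C,S): not NE [P1→A gives 14>12]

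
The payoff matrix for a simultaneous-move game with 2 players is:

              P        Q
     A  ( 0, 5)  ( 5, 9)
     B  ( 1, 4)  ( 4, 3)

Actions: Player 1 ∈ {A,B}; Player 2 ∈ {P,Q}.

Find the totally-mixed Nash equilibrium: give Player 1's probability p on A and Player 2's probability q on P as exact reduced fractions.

P1 indiff ⇒ q·0+(1-q)·5 = q·1+(1-q)·4 ⇒ q(-1) = (1-q)(-1) ⇒ q = 1/2
P2 indiff ⇒ p·5+(1-p)·4 = p·9+(1-p)·3 ⇒ p(-4) = (1-p)(-1) ⇒ p = 1/5

(p,q) = (1/5, 1/2)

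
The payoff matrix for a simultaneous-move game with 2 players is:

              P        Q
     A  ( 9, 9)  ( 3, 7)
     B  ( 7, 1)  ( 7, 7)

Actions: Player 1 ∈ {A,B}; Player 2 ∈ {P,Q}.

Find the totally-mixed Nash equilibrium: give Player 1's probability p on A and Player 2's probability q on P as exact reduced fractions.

P1 indiff ⇒ q·9+(1-q)·3 = q·7+(1-q)·7 ⇒ q(2) = (1-q)(4) ⇒ q = 2/3
P2 indiff ⇒ p·9+(1-p)·1 = p·7+(1-p)·7 ⇒ p(2) = (1-p)(6) ⇒ p = 3/4

p=3/4, q=2/3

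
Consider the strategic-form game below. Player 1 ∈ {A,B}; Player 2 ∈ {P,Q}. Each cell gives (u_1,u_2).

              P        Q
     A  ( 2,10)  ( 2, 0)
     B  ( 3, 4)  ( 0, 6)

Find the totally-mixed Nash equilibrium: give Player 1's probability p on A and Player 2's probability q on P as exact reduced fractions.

p=1/6, q=2/3

P1 indiff ⇒ q·2+(1-q)·2 = q·3+(1-q)·0 ⇒ q(-1) = (1-q)(-2) ⇒ q = 2/3
P2 indiff ⇒ p·10+(1-p)·4 = p·0+(1-p)·6 ⇒ p(10) = (1-p)(2) ⇒ p = 1/6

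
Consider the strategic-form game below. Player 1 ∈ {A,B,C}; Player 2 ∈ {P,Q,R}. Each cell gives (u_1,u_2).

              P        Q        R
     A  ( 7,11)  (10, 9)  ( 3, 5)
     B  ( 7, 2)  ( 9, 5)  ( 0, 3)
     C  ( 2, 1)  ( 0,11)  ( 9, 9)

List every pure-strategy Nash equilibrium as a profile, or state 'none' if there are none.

(A,P): NE
(A,Q): not NE [P2→P gives 11>9]
(A,R): not NE [P1→C gives 9>3; P2→P gives 11>5]
(B,P): not NE [P2→Q gives 5>2]
(B,Q): not NE [P1→A gives 10>9]
(B,R): not NE [P1→C gives 9>0; P2→Q gives 5>3]
(C,P): not NE [P1→B gives 7>2; P2→Q gives 11>1]
(C,Q): not NE [P1→A gives 10>0]
(C,R): not NE [P2→Q gives 11>9]

Nash profiles: (A,P)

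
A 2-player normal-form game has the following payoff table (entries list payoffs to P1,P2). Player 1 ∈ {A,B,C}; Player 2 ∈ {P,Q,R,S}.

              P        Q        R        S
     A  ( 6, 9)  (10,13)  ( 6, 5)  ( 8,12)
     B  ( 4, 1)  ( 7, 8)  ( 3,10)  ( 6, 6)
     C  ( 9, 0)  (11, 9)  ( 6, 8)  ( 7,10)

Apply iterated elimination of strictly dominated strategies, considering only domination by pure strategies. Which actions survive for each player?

IESDS → P1:{A,C} P2:{Q,S}

P1 drop B (A beats it: P:6>4 Q:10>7 R:6>3 S:8>6)
P2 drop P (Q beats it: A:13>9 C:9>0)
P2 drop R (Q beats it: A:13>5 C:9>8)
P1→{A,C} P2→{Q,S}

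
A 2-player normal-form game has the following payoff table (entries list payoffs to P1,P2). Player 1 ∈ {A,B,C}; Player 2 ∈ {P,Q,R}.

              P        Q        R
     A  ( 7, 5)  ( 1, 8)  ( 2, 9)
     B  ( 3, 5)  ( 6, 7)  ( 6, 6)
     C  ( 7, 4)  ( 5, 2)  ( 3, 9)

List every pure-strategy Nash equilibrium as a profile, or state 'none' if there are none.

(A,P): not NE [P2→R gives 9>5]
(A,Q): not NE [P1→B gives 6>1; P2→R gives 9>8]
(A,R): not NE [P1→B gives 6>2]
(B,P): not NE [P1→C gives 7>3; P2→Q gives 7>5]
(B,Q): NE
(B,R): not NE [P2→Q gives 7>6]
(C,P): not NE [P2→R gives 9>4]
(C,Q): not NE [P1→B gives 6>5; P2→R gives 9>2]
(C,R): not NE [P1→B gives 6>3]

NE set: (B,Q)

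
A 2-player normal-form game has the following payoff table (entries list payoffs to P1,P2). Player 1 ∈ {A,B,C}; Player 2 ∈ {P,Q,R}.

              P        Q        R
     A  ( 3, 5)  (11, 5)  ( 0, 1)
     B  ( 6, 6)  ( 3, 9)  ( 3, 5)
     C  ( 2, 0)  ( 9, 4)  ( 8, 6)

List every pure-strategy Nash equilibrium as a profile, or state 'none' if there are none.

(A,P): not NE [P1→B gives 6>3]
(A,Q): NE
(A,R): not NE [P1→C gives 8>0; P2→Q gives 5>1]
(B,P): not NE [P2→Q gives 9>6]
(B,Q): not NE [P1→A gives 11>3]
(B,R): not NE [P1→C gives 8>3; P2→Q gives 9>5]
(C,P): not NE [P1→B gives 6>2; P2→R gives 6>0]
(C,Q): not NE [P1→A gives 11>9; P2→R gives 6>4]
(C,R): NE

PSNE = {(A,Q), (C,R)}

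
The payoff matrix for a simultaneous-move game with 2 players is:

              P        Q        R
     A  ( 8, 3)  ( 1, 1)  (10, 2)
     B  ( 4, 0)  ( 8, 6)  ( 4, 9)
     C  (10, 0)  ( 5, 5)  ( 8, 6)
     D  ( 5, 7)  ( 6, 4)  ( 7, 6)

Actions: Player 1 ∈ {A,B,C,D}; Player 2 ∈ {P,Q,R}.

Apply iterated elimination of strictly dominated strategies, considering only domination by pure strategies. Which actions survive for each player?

Survivors P1:{A,C} P2:{P,R}

P2 drop Q (R beats it: A:2>1 B:9>6 C:6>5 D:6>4)
P1 drop B (A beats it: P:8>4 R:10>4)
P1 drop D (A beats it: P:8>5 R:10>7)
P1→{A,C} P2→{P,R}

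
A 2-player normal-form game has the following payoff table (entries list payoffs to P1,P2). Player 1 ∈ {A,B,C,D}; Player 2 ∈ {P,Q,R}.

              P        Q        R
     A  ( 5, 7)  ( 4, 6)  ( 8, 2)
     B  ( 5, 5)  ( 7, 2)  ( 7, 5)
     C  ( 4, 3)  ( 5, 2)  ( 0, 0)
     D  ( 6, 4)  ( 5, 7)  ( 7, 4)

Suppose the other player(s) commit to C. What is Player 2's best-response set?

u_2(P vs C) = 3
u_2(Q vs C) = 2
u_2(R vs C) = 0
max payoff 3 at {P}

argmax u_2 = {P}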